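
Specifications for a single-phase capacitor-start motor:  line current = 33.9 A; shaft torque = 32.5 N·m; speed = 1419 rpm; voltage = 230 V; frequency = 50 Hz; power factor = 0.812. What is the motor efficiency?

76.3 %

ω = 2π × 1419/60 = 148.6 rad/s; P_out = τω = 32.5 × 148.6 = 4830 W
P_in = V·I·cosφ = 230 × 33.9 × 0.812 = 6331 W
η = P_out / P_in = 4830 / 6331 = 0.763 = 76.3%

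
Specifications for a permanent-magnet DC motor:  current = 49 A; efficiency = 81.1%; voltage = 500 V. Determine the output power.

P_in = V·I = 500 × 49 = 24500 W
P_out = η·P_in = 0.811 × 24500 = 19870 W

19.9 kW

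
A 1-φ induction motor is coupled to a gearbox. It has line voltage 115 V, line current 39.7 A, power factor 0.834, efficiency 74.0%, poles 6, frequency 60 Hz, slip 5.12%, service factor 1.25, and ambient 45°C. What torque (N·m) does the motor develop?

P_in = V·I·cosφ = 115 × 39.7 × 0.834 = 3808 W
P_out = η·P_in = 0.74 × 3808 = 2818 W
n_s = 120×60/6 = 1200 rpm; n = 1200×(1−0.0512) = 1139 rpm
ω = 2π×1139/60 = 119.3 rad/s
τ = P_out/ω = 2818/119.3 = 23.6 N·m

23.6 N·m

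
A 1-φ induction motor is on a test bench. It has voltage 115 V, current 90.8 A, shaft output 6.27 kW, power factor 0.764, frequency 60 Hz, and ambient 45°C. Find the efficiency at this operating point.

P_out = 6.27 kW = 6270 W
P_in = V·I·cosφ = 115 × 90.8 × 0.764 = 7978 W
η = P_out / P_in = 6270 / 7978 = 0.786 = 78.6%

78.6 %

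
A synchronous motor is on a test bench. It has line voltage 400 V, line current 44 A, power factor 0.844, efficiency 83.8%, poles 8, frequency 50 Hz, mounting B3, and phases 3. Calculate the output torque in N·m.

P_in = √3·V·I·cosφ = 1.732 × 400 × 44 × 0.844 = 25728 W
P_out = η·P_in = 0.838 × 25728 = 21560 W
n = n_s = 120×50/8 = 750 rpm (synchronous)
ω = 2π×750/60 = 78.54 rad/s
τ = P_out/ω = 21560/78.54 = 275 N·m

275 N·m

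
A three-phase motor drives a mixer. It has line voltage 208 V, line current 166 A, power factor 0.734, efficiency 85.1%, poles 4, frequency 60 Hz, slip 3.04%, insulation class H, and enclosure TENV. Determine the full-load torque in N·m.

P_in = √3·V·I·cosφ = 1.732 × 208 × 166 × 0.734 = 43895 W
P_out = η·P_in = 0.851 × 43895 = 37355 W
n_s = 120×60/4 = 1800 rpm; n = 1800×(1−0.0304) = 1745 rpm
ω = 2π×1745/60 = 182.7 rad/s
τ = P_out/ω = 37355/182.7 = 204 N·m

204 N·m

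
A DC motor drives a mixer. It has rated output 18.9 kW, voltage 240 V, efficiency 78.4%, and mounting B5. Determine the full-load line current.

100 A

P_out = 18.9 kW = 18900 W
P_in = P_out / η = 18900 / 0.784 = 24107 W
I = P_in / V = 24107 / 240 = 100 A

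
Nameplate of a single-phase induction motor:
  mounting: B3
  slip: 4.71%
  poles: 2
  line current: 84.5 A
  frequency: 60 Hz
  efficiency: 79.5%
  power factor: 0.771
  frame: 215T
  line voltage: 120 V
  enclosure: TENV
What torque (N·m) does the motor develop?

17.3 N·m

P_in = V·I·cosφ = 120 × 84.5 × 0.771 = 7818 W
P_out = η·P_in = 0.795 × 7818 = 6215 W
n_s = 120×60/2 = 3600 rpm; n = 3600×(1−0.0471) = 3430 rpm
ω = 2π×3430/60 = 359.2 rad/s
τ = P_out/ω = 6215/359.2 = 17.3 N·m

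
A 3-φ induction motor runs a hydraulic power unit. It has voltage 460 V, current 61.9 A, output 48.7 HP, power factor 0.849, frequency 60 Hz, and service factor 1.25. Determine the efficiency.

86.8 %

P_out = 48.7 × 746 = 36330 W
P_in = √3·V_L·I_L·cosφ = 1.732 × 460 × 61.9 × 0.849 = 41870 W
η = P_out / P_in = 36330 / 41870 = 0.868 = 86.8%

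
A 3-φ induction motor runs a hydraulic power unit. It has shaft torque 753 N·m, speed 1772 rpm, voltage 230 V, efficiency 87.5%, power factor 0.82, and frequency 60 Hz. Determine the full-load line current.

ω = 2π×1772/60 = 185.6 rad/s; P_out = τω = 753 × 185.6 = 139757 W
P_in = P_out / η = 139757 / 0.875 = 159722 W
I_L = P_in / (√3·V_L·cosφ) = 159722 / (1.732 × 230 × 0.82) = 489 A

489 A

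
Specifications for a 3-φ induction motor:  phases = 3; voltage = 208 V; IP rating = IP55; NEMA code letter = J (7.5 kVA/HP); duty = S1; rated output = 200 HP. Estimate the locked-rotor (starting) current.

S_LR = 7.5 × 200 = 1500 kVA
I_LR = S_LR/(√3·V_L) = 1500000/(1.732×208) = 4160 A

4160 A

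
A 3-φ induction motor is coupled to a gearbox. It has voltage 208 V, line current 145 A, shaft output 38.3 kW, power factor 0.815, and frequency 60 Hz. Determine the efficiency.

P_out = 38.3 kW = 38300 W
P_in = √3·V_L·I_L·cosφ = 1.732 × 208 × 145 × 0.815 = 42573 W
η = P_out / P_in = 38300 / 42573 = 0.900 = 90.0%

90.0 %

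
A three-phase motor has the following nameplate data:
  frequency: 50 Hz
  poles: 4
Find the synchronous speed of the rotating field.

1500 rpm

n_s = 120f/p = 120×50/4 = 1500 rpm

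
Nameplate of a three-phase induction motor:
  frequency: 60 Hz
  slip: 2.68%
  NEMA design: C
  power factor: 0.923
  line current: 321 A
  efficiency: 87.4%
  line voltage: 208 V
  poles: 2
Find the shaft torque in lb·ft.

188 lb·ft

P_in = √3·V·I·cosφ = 1.732 × 208 × 321 × 0.923 = 106738 W
P_out = η·P_in = 0.874 × 106738 = 93289 W
n_s = 120×60/2 = 3600 rpm; n = 3600×(1−0.0268) = 3504 rpm
ω = 2π×3504/60 = 366.9 rad/s
τ = P_out/ω = 93289/366.9 = 254.3 N·m
In lb·ft: 254.3/1.356 = 188 lb·ft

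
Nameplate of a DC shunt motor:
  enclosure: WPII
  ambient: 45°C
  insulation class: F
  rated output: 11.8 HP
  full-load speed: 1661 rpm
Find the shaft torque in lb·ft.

P_out = 11.8 × 746 = 8803 W
ω = 2π × 1661/60 = 173.9 rad/s
τ = P_out/ω = 8803/173.9 = 50.62 N·m
In lb·ft: 50.62/1.356 = 37.3 lb·ft

37.3 lb·ft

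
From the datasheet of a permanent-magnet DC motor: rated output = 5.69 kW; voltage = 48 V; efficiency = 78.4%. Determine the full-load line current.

151 A

P_out = 5.69 kW = 5690 W
P_in = P_out / η = 5690 / 0.784 = 7258 W
I = P_in / V = 7258 / 48 = 151 A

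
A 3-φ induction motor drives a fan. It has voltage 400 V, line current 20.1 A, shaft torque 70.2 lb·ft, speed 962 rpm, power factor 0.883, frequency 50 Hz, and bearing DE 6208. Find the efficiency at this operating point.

τ = 70.2 lb·ft × 1.356 = 95.19 N·m
ω = 2π × 962/60 = 100.7 rad/s; P_out = τω = 95.19 × 100.7 = 9586 W
P_in = √3·V_L·I_L·cosφ = 1.732 × 400 × 20.1 × 0.883 = 12296 W
η = P_out / P_in = 9586 / 12296 = 0.780 = 78.0%

78.0 %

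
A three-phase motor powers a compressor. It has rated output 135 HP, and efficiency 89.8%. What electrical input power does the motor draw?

112 kW

P_out = 135 × 746 = 100710 W
P_in = P_out/η = 100710/0.898 = 112149 W = 112 kW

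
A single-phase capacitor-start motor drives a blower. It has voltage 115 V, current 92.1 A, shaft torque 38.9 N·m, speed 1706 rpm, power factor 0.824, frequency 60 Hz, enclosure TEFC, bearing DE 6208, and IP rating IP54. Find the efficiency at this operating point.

79.6 %

ω = 2π × 1706/60 = 178.7 rad/s; P_out = τω = 38.9 × 178.7 = 6951 W
P_in = V·I·cosφ = 115 × 92.1 × 0.824 = 8727 W
η = P_out / P_in = 6951 / 8727 = 0.796 = 79.6%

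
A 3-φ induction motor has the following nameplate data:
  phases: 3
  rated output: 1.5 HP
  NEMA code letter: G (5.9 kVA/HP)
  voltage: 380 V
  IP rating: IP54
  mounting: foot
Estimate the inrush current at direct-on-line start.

13.4 A

S_LR = 5.9 × 1.5 = 8.85 kVA
I_LR = S_LR/(√3·V_L) = 8850/(1.732×380) = 13.4 A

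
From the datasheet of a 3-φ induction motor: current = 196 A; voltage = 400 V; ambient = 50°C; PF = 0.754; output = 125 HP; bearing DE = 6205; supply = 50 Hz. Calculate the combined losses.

9.14 kW

P_in = √3·V·I·cosφ = 1.732×400×196×0.754 = 102385 W
P_out = 125×746 = 93250 W
Losses = P_in − P_out = 102385 − 93250 = 9135 W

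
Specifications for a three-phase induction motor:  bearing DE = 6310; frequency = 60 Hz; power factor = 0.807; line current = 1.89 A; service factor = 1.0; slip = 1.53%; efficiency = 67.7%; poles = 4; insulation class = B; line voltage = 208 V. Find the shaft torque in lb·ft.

1.48 lb·ft

P_in = √3·V·I·cosφ = 1.732 × 208 × 1.89 × 0.807 = 549 W
P_out = η·P_in = 0.677 × 549 = 372 W
n_s = 120×60/4 = 1800 rpm; n = 1800×(1−0.0153) = 1772 rpm
ω = 2π×1772/60 = 185.6 rad/s
τ = P_out/ω = 372/185.6 = 2.004 N·m
In lb·ft: 2.004/1.356 = 1.48 lb·ft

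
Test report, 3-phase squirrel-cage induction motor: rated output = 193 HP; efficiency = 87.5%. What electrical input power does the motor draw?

165 kW

P_out = 193 × 746 = 143978 W
P_in = P_out/η = 143978/0.875 = 164546 W = 165 kW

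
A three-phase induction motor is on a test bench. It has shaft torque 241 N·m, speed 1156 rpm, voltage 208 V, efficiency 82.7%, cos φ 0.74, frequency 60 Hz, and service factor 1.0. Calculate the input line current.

132 A

ω = 2π×1156/60 = 121.1 rad/s; P_out = τω = 241 × 121.1 = 29185 W
P_in = P_out / η = 29185 / 0.827 = 35290 W
I_L = P_in / (√3·V_L·cosφ) = 35290 / (1.732 × 208 × 0.74) = 132 A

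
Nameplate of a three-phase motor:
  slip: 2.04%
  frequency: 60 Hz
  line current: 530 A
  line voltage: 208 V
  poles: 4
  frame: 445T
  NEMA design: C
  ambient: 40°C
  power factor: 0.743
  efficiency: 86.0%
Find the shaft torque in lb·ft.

487 lb·ft

P_in = √3·V·I·cosφ = 1.732 × 208 × 530 × 0.743 = 141865 W
P_out = η·P_in = 0.86 × 141865 = 122004 W
n_s = 120×60/4 = 1800 rpm; n = 1800×(1−0.0204) = 1763 rpm
ω = 2π×1763/60 = 184.6 rad/s
τ = P_out/ω = 122004/184.6 = 660.9 N·m
In lb·ft: 660.9/1.356 = 487 lb·ft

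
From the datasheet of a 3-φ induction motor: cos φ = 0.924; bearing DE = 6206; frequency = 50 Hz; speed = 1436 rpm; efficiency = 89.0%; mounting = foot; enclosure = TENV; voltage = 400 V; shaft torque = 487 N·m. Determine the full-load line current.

ω = 2π×1436/60 = 150.4 rad/s; P_out = τω = 487 × 150.4 = 73245 W
P_in = P_out / η = 73245 / 0.890 = 82298 W
I_L = P_in / (√3·V_L·cosφ) = 82298 / (1.732 × 400 × 0.924) = 129 A

129 A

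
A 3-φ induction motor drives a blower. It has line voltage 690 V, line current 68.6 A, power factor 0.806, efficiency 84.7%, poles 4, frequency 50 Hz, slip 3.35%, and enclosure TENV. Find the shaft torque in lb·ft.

272 lb·ft

P_in = √3·V·I·cosφ = 1.732 × 690 × 68.6 × 0.806 = 66078 W
P_out = η·P_in = 0.847 × 66078 = 55968 W
n_s = 120×50/4 = 1500 rpm; n = 1500×(1−0.0335) = 1450 rpm
ω = 2π×1450/60 = 151.8 rad/s
τ = P_out/ω = 55968/151.8 = 368.7 N·m
In lb·ft: 368.7/1.356 = 272 lb·ft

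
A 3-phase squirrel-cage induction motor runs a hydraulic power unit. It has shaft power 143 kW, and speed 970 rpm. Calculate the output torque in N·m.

ω = 2π × 970/60 = 101.6 rad/s
τ = P/ω = 143000/101.6 = 1410 N·m

1410 N·m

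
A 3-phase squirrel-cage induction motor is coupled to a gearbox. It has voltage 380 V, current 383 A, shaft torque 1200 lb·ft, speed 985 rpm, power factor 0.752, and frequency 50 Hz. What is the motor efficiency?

τ = 1200 lb·ft × 1.356 = 1627 N·m
ω = 2π × 985/60 = 103.1 rad/s; P_out = τω = 1627 × 103.1 = 167744 W
P_in = √3·V_L·I_L·cosφ = 1.732 × 380 × 383 × 0.752 = 189561 W
η = P_out / P_in = 167744 / 189561 = 0.885 = 88.5%

88.5 %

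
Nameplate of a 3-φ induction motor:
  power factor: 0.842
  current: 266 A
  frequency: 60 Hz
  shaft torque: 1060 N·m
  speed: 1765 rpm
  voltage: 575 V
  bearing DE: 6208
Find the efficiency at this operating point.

87.8 %

ω = 2π × 1765/60 = 184.8 rad/s; P_out = τω = 1060 × 184.8 = 195888 W
P_in = √3·V_L·I_L·cosφ = 1.732 × 575 × 266 × 0.842 = 223054 W
η = P_out / P_in = 195888 / 223054 = 0.878 = 87.8%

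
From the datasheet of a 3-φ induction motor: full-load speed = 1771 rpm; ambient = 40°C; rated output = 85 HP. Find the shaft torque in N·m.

P_out = 85 × 746 = 63410 W
ω = 2π × 1771/60 = 185.5 rad/s
τ = P_out/ω = 63410/185.5 = 342 N·m

342 N·m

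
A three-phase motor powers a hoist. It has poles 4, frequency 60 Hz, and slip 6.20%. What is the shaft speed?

1688 rpm

n_s = 120f/p = 120×60/4 = 1800 rpm
n = n_s(1 − s) = 1800 × (1 − 0.062) = 1688 rpm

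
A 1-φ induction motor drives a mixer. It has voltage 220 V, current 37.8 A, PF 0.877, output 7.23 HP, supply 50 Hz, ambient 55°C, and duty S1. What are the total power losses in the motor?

P_in = V·I·cosφ = 220×37.8×0.877 = 7293 W
P_out = 7.23×746 = 5394 W
Losses = P_in − P_out = 7293 − 5394 = 1899 W

1.9 kW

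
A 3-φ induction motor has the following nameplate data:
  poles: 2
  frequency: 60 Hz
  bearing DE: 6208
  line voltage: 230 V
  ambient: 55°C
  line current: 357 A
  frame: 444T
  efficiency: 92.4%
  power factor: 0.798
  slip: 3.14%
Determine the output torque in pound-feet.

212 lb·ft

P_in = √3·V·I·cosφ = 1.732 × 230 × 357 × 0.798 = 113487 W
P_out = η·P_in = 0.924 × 113487 = 104862 W
n_s = 120×60/2 = 3600 rpm; n = 3600×(1−0.0314) = 3487 rpm
ω = 2π×3487/60 = 365.2 rad/s
τ = P_out/ω = 104862/365.2 = 287.1 N·m
In lb·ft: 287.1/1.356 = 212 lb·ft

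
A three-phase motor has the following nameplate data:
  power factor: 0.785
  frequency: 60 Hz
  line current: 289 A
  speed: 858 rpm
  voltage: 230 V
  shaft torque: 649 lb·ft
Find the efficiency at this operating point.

87.5 %

τ = 649 lb·ft × 1.356 = 880 N·m
ω = 2π × 858/60 = 89.85 rad/s; P_out = τω = 880 × 89.85 = 79068 W
P_in = √3·V_L·I_L·cosφ = 1.732 × 230 × 289 × 0.785 = 90374 W
η = P_out / P_in = 79068 / 90374 = 0.875 = 87.5%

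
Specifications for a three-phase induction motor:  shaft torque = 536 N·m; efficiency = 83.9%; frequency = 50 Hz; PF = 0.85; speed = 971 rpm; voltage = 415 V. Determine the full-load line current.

ω = 2π×971/60 = 101.7 rad/s; P_out = τω = 536 × 101.7 = 54511 W
P_in = P_out / η = 54511 / 0.839 = 64971 W
I_L = P_in / (√3·V_L·cosφ) = 64971 / (1.732 × 415 × 0.85) = 106 A

106 A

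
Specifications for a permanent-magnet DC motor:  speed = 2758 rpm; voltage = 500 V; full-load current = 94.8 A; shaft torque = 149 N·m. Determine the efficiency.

90.8 %

ω = 2π × 2758/60 = 288.8 rad/s; P_out = τω = 149 × 288.8 = 43031 W
P_in = V·I = 500 × 94.8 = 47400 W
η = P_out / P_in = 43031 / 47400 = 0.908 = 90.8%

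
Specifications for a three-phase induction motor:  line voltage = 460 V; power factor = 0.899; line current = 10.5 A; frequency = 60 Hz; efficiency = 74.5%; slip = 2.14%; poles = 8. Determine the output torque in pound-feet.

44.8 lb·ft

P_in = √3·V·I·cosφ = 1.732 × 460 × 10.5 × 0.899 = 7521 W
P_out = η·P_in = 0.745 × 7521 = 5603 W
n_s = 120×60/8 = 900 rpm; n = 900×(1−0.0214) = 881 rpm
ω = 2π×881/60 = 92.26 rad/s
τ = P_out/ω = 5603/92.26 = 60.73 N·m
In lb·ft: 60.73/1.356 = 44.8 lb·ft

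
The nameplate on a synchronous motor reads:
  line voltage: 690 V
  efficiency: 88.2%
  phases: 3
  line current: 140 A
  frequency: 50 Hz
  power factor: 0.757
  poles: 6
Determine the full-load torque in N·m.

P_in = √3·V·I·cosφ = 1.732 × 690 × 140 × 0.757 = 126655 W
P_out = η·P_in = 0.882 × 126655 = 111710 W
n = n_s = 120×50/6 = 1000 rpm (synchronous)
ω = 2π×1000/60 = 104.7 rad/s
τ = P_out/ω = 111710/104.7 = 1070 N·m

1070 N·m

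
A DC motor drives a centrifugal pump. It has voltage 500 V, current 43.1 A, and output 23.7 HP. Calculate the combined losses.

3870 W

P_in = V·I = 500×43.1 = 21550 W
P_out = 23.7×746 = 17680 W
Losses = P_in − P_out = 21550 − 17680 = 3870 W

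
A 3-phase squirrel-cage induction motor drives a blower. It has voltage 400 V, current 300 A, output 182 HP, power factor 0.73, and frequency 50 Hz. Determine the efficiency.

89.5 %

P_out = 182 × 746 = 135772 W
P_in = √3·V_L·I_L·cosφ = 1.732 × 400 × 300 × 0.73 = 151723 W
η = P_out / P_in = 135772 / 151723 = 0.895 = 89.5%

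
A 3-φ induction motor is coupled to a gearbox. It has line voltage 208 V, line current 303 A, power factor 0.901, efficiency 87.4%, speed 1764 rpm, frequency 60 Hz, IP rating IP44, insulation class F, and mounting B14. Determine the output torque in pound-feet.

P_in = √3·V·I·cosφ = 1.732 × 208 × 303 × 0.901 = 98351 W
P_out = η·P_in = 0.874 × 98351 = 85959 W
n = 1764 rpm
ω = 2π×1764/60 = 184.7 rad/s
τ = P_out/ω = 85959/184.7 = 465.4 N·m
In lb·ft: 465.4/1.356 = 343 lb·ft

343 lb·ft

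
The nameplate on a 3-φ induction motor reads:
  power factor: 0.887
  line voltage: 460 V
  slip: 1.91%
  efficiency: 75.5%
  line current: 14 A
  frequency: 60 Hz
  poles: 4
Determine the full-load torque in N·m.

40.4 N·m

P_in = √3·V·I·cosφ = 1.732 × 460 × 14 × 0.887 = 9894 W
P_out = η·P_in = 0.755 × 9894 = 7470 W
n_s = 120×60/4 = 1800 rpm; n = 1800×(1−0.0191) = 1766 rpm
ω = 2π×1766/60 = 184.9 rad/s
τ = P_out/ω = 7470/184.9 = 40.4 N·m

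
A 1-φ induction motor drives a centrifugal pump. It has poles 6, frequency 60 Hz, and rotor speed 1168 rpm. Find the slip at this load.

2.7 %

n_s = 120f/p = 120×60/6 = 1200 rpm
s = (n_s − n)/n_s = (1200 − 1168)/1200 = 0.0267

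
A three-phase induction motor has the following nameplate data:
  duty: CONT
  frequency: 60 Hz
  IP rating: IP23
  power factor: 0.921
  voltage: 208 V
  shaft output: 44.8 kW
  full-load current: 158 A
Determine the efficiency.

85.5 %

P_out = 44.8 kW = 44800 W
P_in = √3·V_L·I_L·cosφ = 1.732 × 208 × 158 × 0.921 = 52424 W
η = P_out / P_in = 44800 / 52424 = 0.855 = 85.5%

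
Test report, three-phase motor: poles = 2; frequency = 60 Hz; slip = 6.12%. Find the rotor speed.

n_s = 120f/p = 120×60/2 = 3600 rpm
n = n_s(1 − s) = 3600 × (1 − 0.0612) = 3380 rpm

3380 rpm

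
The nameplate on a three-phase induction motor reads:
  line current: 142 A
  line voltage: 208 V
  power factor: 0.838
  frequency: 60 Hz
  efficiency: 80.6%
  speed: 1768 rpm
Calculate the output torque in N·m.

187 N·m

P_in = √3·V·I·cosφ = 1.732 × 208 × 142 × 0.838 = 42869 W
P_out = η·P_in = 0.806 × 42869 = 34552 W
n = 1768 rpm
ω = 2π×1768/60 = 185.1 rad/s
τ = P_out/ω = 34552/185.1 = 187 N·m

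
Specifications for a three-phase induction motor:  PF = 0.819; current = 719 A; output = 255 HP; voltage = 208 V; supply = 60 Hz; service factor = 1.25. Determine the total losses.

21900 W

P_in = √3·V·I·cosφ = 1.732×208×719×0.819 = 212141 W
P_out = 255×746 = 190230 W
Losses = P_in − P_out = 212141 − 190230 = 21911 W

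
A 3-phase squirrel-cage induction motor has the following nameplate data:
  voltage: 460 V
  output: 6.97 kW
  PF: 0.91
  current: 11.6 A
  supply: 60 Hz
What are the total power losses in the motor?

1.44 kW

P_in = √3·V·I·cosφ = 1.732×460×11.6×0.91 = 8410 W
P_out = 6970 W
Losses = P_in − P_out = 8410 − 6970 = 1440 W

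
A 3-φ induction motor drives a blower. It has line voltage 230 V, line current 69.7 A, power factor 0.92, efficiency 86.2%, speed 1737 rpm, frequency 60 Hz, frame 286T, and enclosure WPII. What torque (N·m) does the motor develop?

121 N·m

P_in = √3·V·I·cosφ = 1.732 × 230 × 69.7 × 0.92 = 25544 W
P_out = η·P_in = 0.862 × 25544 = 22019 W
n = 1737 rpm
ω = 2π×1737/60 = 181.9 rad/s
τ = P_out/ω = 22019/181.9 = 121 N·m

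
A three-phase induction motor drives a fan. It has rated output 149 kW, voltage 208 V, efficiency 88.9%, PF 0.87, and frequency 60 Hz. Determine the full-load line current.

535 A

P_out = 149 kW = 149000 W
P_in = P_out / η = 149000 / 0.889 = 167604 W
I_L = P_in / (√3·V_L·cosφ) = 167604 / (1.732 × 208 × 0.87) = 535 A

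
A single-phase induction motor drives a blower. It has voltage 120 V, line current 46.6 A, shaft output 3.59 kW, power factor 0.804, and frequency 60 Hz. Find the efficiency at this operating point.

79.8 %

P_out = 3.59 kW = 3590 W
P_in = V·I·cosφ = 120 × 46.6 × 0.804 = 4496 W
η = P_out / P_in = 3590 / 4496 = 0.798 = 79.8%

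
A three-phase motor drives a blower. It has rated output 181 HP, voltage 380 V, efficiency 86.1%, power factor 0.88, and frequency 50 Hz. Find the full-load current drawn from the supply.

271 A

P_out = 181 × 746 = 135026 W
P_in = P_out / η = 135026 / 0.861 = 156825 W
I_L = P_in / (√3·V_L·cosφ) = 156825 / (1.732 × 380 × 0.88) = 271 A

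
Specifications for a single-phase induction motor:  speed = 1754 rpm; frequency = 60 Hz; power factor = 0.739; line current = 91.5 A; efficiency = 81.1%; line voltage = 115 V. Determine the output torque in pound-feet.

25.3 lb·ft

P_in = V·I·cosφ = 115 × 91.5 × 0.739 = 7776 W
P_out = η·P_in = 0.811 × 7776 = 6306 W
n = 1754 rpm
ω = 2π×1754/60 = 183.7 rad/s
τ = P_out/ω = 6306/183.7 = 34.33 N·m
In lb·ft: 34.33/1.356 = 25.3 lb·ft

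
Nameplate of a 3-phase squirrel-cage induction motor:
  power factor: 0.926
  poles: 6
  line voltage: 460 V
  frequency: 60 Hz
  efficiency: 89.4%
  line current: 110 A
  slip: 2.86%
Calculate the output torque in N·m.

594 N·m

P_in = √3·V·I·cosφ = 1.732 × 460 × 110 × 0.926 = 81154 W
P_out = η·P_in = 0.894 × 81154 = 72552 W
n_s = 120×60/6 = 1200 rpm; n = 1200×(1−0.0286) = 1166 rpm
ω = 2π×1166/60 = 122.1 rad/s
τ = P_out/ω = 72552/122.1 = 594 N·m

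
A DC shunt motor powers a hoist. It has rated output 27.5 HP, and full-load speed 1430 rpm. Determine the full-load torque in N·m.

P_out = 27.5 × 746 = 20515 W
ω = 2π × 1430/60 = 149.7 rad/s
τ = P_out/ω = 20515/149.7 = 137 N·m

137 N·m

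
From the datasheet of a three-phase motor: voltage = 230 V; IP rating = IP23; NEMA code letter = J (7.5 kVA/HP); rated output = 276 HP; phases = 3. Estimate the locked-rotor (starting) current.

5200 A

S_LR = 7.5 × 276 = 2070 kVA
I_LR = S_LR/(√3·V_L) = 2070000/(1.732×230) = 5200 A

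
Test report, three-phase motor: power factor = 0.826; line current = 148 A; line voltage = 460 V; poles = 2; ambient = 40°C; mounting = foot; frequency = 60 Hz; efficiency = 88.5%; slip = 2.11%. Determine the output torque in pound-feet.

172 lb·ft

P_in = √3·V·I·cosφ = 1.732 × 460 × 148 × 0.826 = 97397 W
P_out = η·P_in = 0.885 × 97397 = 86196 W
n_s = 120×60/2 = 3600 rpm; n = 3600×(1−0.0211) = 3524 rpm
ω = 2π×3524/60 = 369 rad/s
τ = P_out/ω = 86196/369 = 233.6 N·m
In lb·ft: 233.6/1.356 = 172 lb·ft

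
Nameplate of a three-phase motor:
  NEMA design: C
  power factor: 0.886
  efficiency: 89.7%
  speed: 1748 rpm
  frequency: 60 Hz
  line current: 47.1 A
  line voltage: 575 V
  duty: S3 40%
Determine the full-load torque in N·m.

204 N·m

P_in = √3·V·I·cosφ = 1.732 × 575 × 47.1 × 0.886 = 41560 W
P_out = η·P_in = 0.897 × 41560 = 37279 W
n = 1748 rpm
ω = 2π×1748/60 = 183.1 rad/s
τ = P_out/ω = 37279/183.1 = 204 N·m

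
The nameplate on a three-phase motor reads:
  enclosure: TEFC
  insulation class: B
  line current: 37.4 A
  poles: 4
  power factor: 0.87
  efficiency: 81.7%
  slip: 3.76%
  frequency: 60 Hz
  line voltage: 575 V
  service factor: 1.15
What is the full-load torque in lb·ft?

P_in = √3·V·I·cosφ = 1.732 × 575 × 37.4 × 0.87 = 32405 W
P_out = η·P_in = 0.817 × 32405 = 26475 W
n_s = 120×60/4 = 1800 rpm; n = 1800×(1−0.0376) = 1732 rpm
ω = 2π×1732/60 = 181.4 rad/s
τ = P_out/ω = 26475/181.4 = 145.9 N·m
In lb·ft: 145.9/1.356 = 108 lb·ft

108 lb·ft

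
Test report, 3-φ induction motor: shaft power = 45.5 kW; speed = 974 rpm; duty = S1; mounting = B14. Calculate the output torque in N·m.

446 N·m

ω = 2π × 974/60 = 102 rad/s
τ = P/ω = 45500/102 = 446 N·m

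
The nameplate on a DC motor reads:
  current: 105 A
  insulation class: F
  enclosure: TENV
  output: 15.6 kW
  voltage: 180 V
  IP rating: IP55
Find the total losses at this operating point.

P_in = V·I = 180×105 = 18900 W
P_out = 15600 W
Losses = P_in − P_out = 18900 − 15600 = 3300 W

3300 W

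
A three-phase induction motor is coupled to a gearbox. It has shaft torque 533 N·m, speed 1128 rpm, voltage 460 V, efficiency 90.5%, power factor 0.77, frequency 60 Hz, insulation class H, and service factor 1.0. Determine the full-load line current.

ω = 2π×1128/60 = 118.1 rad/s; P_out = τω = 533 × 118.1 = 62947 W
P_in = P_out / η = 62947 / 0.905 = 69555 W
I_L = P_in / (√3·V_L·cosφ) = 69555 / (1.732 × 460 × 0.77) = 113 A

113 A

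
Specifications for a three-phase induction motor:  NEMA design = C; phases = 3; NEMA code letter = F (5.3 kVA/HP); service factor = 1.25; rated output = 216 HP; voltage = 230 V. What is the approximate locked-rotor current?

2870 A

S_LR = 5.3 × 216 = 1144.8 kVA
I_LR = S_LR/(√3·V_L) = 1144800/(1.732×230) = 2870 A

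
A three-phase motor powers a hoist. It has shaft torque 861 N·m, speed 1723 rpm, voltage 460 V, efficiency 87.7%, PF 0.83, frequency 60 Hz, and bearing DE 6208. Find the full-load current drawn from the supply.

268 A

ω = 2π×1723/60 = 180.4 rad/s; P_out = τω = 861 × 180.4 = 155324 W
P_in = P_out / η = 155324 / 0.877 = 177108 W
I_L = P_in / (√3·V_L·cosφ) = 177108 / (1.732 × 460 × 0.83) = 268 A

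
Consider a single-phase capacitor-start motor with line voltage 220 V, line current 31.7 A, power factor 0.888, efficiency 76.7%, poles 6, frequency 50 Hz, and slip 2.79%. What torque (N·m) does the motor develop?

46.7 N·m

P_in = V·I·cosφ = 220 × 31.7 × 0.888 = 6193 W
P_out = η·P_in = 0.767 × 6193 = 4750 W
n_s = 120×50/6 = 1000 rpm; n = 1000×(1−0.0279) = 972 rpm
ω = 2π×972/60 = 101.8 rad/s
τ = P_out/ω = 4750/101.8 = 46.7 N·m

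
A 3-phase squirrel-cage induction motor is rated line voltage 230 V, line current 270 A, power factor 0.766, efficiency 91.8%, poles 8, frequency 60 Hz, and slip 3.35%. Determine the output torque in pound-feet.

612 lb·ft

P_in = √3·V·I·cosφ = 1.732 × 230 × 270 × 0.766 = 82389 W
P_out = η·P_in = 0.918 × 82389 = 75633 W
n_s = 120×60/8 = 900 rpm; n = 900×(1−0.0335) = 870 rpm
ω = 2π×870/60 = 91.11 rad/s
τ = P_out/ω = 75633/91.11 = 830.1 N·m
In lb·ft: 830.1/1.356 = 612 lb·ft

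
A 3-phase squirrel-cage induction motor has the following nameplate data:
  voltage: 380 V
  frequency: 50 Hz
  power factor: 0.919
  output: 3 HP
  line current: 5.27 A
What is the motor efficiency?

P_out = 3 × 746 = 2238 W
P_in = √3·V_L·I_L·cosφ = 1.732 × 380 × 5.27 × 0.919 = 3188 W
η = P_out / P_in = 2238 / 3188 = 0.702 = 70.2%

70.2 %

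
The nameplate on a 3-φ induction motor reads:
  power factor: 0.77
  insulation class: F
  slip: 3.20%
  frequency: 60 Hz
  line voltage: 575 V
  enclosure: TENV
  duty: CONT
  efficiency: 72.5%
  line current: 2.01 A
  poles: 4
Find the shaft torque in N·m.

P_in = √3·V·I·cosφ = 1.732 × 575 × 2.01 × 0.77 = 1541 W
P_out = η·P_in = 0.725 × 1541 = 1117 W
n_s = 120×60/4 = 1800 rpm; n = 1800×(1−0.032) = 1742 rpm
ω = 2π×1742/60 = 182.4 rad/s
τ = P_out/ω = 1117/182.4 = 6.12 N·m

6.12 N·m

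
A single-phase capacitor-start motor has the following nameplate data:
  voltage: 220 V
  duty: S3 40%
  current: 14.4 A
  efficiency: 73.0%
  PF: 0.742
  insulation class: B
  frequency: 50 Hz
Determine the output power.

1.72 kW

P_in = V·I·cosφ = 220 × 14.4 × 0.742 = 2351 W
P_out = η·P_in = 0.73 × 2351 = 1716 W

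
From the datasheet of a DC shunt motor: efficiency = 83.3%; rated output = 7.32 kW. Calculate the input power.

P_out = 7320 W
P_in = P_out/η = 7320/0.833 = 8788 W = 8.79 kW

8.79 kW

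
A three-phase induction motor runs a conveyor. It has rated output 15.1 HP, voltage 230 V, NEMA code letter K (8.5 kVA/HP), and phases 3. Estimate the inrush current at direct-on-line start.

S_LR = 8.5 × 15.1 = 128.35 kVA
I_LR = S_LR/(√3·V_L) = 128350/(1.732×230) = 322 A

322 A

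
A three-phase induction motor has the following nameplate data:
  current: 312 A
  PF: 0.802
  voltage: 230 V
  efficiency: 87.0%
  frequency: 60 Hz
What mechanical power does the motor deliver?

86.7 kW

P_in = √3·V·I·cosφ = 1.732 × 230 × 312 × 0.802 = 99679 W
P_out = η·P_in = 0.87 × 99679 = 86721 W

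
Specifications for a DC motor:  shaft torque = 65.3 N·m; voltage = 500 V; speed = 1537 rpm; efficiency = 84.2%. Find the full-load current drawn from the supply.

ω = 2π×1537/60 = 161 rad/s; P_out = τω = 65.3 × 161 = 10513 W
P_in = P_out / η = 10513 / 0.842 = 12486 W
I = P_in / V = 12486 / 500 = 25 A

25 A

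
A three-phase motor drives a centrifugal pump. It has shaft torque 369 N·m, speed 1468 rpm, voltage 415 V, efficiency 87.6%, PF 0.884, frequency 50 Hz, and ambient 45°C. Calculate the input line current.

ω = 2π×1468/60 = 153.7 rad/s; P_out = τω = 369 × 153.7 = 56715 W
P_in = P_out / η = 56715 / 0.876 = 64743 W
I_L = P_in / (√3·V_L·cosφ) = 64743 / (1.732 × 415 × 0.884) = 102 A

102 A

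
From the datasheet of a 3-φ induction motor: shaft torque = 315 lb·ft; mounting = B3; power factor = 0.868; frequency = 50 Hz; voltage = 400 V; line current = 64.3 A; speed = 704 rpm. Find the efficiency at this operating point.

τ = 315 lb·ft × 1.356 = 427.1 N·m
ω = 2π × 704/60 = 73.72 rad/s; P_out = τω = 427.1 × 73.72 = 31486 W
P_in = √3·V_L·I_L·cosφ = 1.732 × 400 × 64.3 × 0.868 = 38667 W
η = P_out / P_in = 31486 / 38667 = 0.814 = 81.4%

81.4 %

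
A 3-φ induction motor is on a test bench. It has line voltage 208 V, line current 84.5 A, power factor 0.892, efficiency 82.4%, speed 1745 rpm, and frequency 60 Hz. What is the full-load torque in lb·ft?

P_in = √3·V·I·cosφ = 1.732 × 208 × 84.5 × 0.892 = 27154 W
P_out = η·P_in = 0.824 × 27154 = 22375 W
n = 1745 rpm
ω = 2π×1745/60 = 182.7 rad/s
τ = P_out/ω = 22375/182.7 = 122.5 N·m
In lb·ft: 122.5/1.356 = 90.3 lb·ft

90.3 lb·ft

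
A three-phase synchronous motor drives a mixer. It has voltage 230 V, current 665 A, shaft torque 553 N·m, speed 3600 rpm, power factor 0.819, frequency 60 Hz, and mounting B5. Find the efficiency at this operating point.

96.1 %

ω = 2π × 3600/60 = 377 rad/s; P_out = τω = 553 × 377 = 208481 W
P_in = √3·V_L·I_L·cosφ = 1.732 × 230 × 665 × 0.819 = 216961 W
η = P_out / P_in = 208481 / 216961 = 0.961 = 96.1%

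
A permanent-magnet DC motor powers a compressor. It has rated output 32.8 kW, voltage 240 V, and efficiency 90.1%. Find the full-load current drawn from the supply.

152 A

P_out = 32.8 kW = 32800 W
P_in = P_out / η = 32800 / 0.901 = 36404 W
I = P_in / V = 36404 / 240 = 152 A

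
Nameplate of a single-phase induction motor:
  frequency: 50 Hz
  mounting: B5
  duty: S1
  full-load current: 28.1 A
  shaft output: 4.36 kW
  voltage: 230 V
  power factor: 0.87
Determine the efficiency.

77.5 %

P_out = 4.36 kW = 4360 W
P_in = V·I·cosφ = 230 × 28.1 × 0.87 = 5623 W
η = P_out / P_in = 4360 / 5623 = 0.775 = 77.5%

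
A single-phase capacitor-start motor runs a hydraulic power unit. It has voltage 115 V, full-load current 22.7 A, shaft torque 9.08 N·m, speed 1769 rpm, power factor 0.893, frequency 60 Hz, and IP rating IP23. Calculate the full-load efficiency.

ω = 2π × 1769/60 = 185.2 rad/s; P_out = τω = 9.08 × 185.2 = 1682 W
P_in = V·I·cosφ = 115 × 22.7 × 0.893 = 2331 W
η = P_out / P_in = 1682 / 2331 = 0.722 = 72.2%

72.2 %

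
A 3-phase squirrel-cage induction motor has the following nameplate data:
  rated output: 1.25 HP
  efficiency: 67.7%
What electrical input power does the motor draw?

P_out = 1.25 × 746 = 933 W
P_in = P_out/η = 933/0.677 = 1378 W = 1.38 kW

1.38 kW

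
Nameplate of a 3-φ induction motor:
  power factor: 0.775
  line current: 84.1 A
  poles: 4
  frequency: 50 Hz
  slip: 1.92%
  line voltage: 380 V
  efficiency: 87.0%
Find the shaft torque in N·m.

242 N·m

P_in = √3·V·I·cosφ = 1.732 × 380 × 84.1 × 0.775 = 42897 W
P_out = η·P_in = 0.87 × 42897 = 37320 W
n_s = 120×50/4 = 1500 rpm; n = 1500×(1−0.0192) = 1471 rpm
ω = 2π×1471/60 = 154 rad/s
τ = P_out/ω = 37320/154 = 242 N·m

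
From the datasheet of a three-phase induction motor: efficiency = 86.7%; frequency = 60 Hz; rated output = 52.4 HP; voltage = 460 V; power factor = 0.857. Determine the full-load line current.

P_out = 52.4 × 746 = 39090 W
P_in = P_out / η = 39090 / 0.867 = 45087 W
I_L = P_in / (√3·V_L·cosφ) = 45087 / (1.732 × 460 × 0.857) = 66 A

66 A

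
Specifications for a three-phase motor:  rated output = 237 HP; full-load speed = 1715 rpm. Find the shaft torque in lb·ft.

726 lb·ft

P_out = 237 × 746 = 176802 W
ω = 2π × 1715/60 = 179.6 rad/s
τ = P_out/ω = 176802/179.6 = 984.4 N·m
In lb·ft: 984.4/1.356 = 726 lb·ft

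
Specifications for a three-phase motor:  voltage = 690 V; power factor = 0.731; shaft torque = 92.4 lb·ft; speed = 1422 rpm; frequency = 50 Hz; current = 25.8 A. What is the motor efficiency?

τ = 92.4 lb·ft × 1.356 = 125.3 N·m
ω = 2π × 1422/60 = 148.9 rad/s; P_out = τω = 125.3 × 148.9 = 18657 W
P_in = √3·V_L·I_L·cosφ = 1.732 × 690 × 25.8 × 0.731 = 22539 W
η = P_out / P_in = 18657 / 22539 = 0.828 = 82.8%

82.8 %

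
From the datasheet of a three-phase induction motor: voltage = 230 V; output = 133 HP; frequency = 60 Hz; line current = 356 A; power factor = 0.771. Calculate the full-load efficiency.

P_out = 133 × 746 = 99218 W
P_in = √3·V_L·I_L·cosφ = 1.732 × 230 × 356 × 0.771 = 109340 W
η = P_out / P_in = 99218 / 109340 = 0.907 = 90.7%

90.7 %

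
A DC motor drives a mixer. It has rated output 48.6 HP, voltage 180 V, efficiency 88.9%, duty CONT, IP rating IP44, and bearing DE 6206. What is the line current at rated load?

P_out = 48.6 × 746 = 36256 W
P_in = P_out / η = 36256 / 0.889 = 40783 W
I = P_in / V = 40783 / 180 = 227 A

227 A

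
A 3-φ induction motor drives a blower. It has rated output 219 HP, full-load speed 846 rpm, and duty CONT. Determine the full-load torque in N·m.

1840 N·m

P_out = 219 × 746 = 163374 W
ω = 2π × 846/60 = 88.59 rad/s
τ = P_out/ω = 163374/88.59 = 1840 N·m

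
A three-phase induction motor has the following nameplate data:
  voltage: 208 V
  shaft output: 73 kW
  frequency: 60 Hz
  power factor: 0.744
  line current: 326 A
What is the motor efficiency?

P_out = 73 kW = 73000 W
P_in = √3·V_L·I_L·cosφ = 1.732 × 208 × 326 × 0.744 = 87378 W
η = P_out / P_in = 73000 / 87378 = 0.835 = 83.5%

83.5 %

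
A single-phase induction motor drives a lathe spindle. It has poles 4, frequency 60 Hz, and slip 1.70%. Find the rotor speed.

1769 rpm

n_s = 120f/p = 120×60/4 = 1800 rpm
n = n_s(1 − s) = 1800 × (1 − 0.017) = 1769 rpm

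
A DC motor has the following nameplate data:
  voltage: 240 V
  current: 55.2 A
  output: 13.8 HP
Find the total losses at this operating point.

P_in = V·I = 240×55.2 = 13248 W
P_out = 13.8×746 = 10295 W
Losses = P_in − P_out = 13248 − 10295 = 2953 W

2.95 kW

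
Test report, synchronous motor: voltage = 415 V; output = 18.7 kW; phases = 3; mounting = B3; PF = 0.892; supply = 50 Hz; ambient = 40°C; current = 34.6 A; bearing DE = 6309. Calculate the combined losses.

3.48 kW

P_in = √3·V·I·cosφ = 1.732×415×34.6×0.892 = 22184 W
P_out = 18700 W
Losses = P_in − P_out = 22184 − 18700 = 3484 W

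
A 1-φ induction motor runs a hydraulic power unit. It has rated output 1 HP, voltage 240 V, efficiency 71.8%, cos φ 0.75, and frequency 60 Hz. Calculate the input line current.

P_out = 1 × 746 = 746 W
P_in = P_out / η = 746 / 0.718 = 1039 W
I = P_in / (V·cosφ) = 1039 / (240 × 0.75) = 5.77 A

5.77 A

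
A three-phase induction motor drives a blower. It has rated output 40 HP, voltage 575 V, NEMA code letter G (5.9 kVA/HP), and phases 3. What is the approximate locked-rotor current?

237 A

S_LR = 5.9 × 40 = 236 kVA
I_LR = S_LR/(√3·V_L) = 236000/(1.732×575) = 237 A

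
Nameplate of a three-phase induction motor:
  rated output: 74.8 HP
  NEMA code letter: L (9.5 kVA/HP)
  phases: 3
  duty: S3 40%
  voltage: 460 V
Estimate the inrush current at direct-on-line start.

892 A

S_LR = 9.5 × 74.8 = 710.6 kVA
I_LR = S_LR/(√3·V_L) = 710600/(1.732×460) = 892 A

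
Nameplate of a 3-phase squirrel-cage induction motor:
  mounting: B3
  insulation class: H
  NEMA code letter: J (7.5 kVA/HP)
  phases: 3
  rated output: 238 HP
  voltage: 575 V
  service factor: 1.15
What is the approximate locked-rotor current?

1790 A

S_LR = 7.5 × 238 = 1785 kVA
I_LR = S_LR/(√3·V_L) = 1785000/(1.732×575) = 1790 A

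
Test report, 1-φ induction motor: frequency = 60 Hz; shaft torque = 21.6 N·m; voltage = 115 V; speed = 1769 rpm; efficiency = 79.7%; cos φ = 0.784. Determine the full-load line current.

55.7 A

ω = 2π×1769/60 = 185.2 rad/s; P_out = τω = 21.6 × 185.2 = 4000 W
P_in = P_out / η = 4000 / 0.797 = 5019 W
I = P_in / (V·cosφ) = 5019 / (115 × 0.784) = 55.7 A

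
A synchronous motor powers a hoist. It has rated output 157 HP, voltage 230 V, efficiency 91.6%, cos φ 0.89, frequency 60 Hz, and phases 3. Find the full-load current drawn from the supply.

361 A

P_out = 157 × 746 = 117122 W
P_in = P_out / η = 117122 / 0.916 = 127862 W
I_L = P_in / (√3·V_L·cosφ) = 127862 / (1.732 × 230 × 0.89) = 361 A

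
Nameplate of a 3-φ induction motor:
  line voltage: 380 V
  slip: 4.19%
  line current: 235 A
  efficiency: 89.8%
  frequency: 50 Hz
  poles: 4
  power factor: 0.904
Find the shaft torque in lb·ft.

P_in = √3·V·I·cosφ = 1.732 × 380 × 235 × 0.904 = 139820 W
P_out = η·P_in = 0.898 × 139820 = 125558 W
n_s = 120×50/4 = 1500 rpm; n = 1500×(1−0.0419) = 1437 rpm
ω = 2π×1437/60 = 150.5 rad/s
τ = P_out/ω = 125558/150.5 = 834.3 N·m
In lb·ft: 834.3/1.356 = 615 lb·ft

615 lb·ft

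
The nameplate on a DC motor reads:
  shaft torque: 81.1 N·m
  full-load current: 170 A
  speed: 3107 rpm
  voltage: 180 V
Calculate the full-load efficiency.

ω = 2π × 3107/60 = 325.4 rad/s; P_out = τω = 81.1 × 325.4 = 26390 W
P_in = V·I = 180 × 170 = 30600 W
η = P_out / P_in = 26390 / 30600 = 0.862 = 86.2%

86.2 %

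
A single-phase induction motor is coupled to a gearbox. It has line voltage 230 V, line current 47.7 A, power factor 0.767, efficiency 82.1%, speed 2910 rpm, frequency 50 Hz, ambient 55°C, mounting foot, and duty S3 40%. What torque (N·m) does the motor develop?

P_in = V·I·cosφ = 230 × 47.7 × 0.767 = 8415 W
P_out = η·P_in = 0.821 × 8415 = 6909 W
n = 2910 rpm
ω = 2π×2910/60 = 304.7 rad/s
τ = P_out/ω = 6909/304.7 = 22.7 N·m

22.7 N·m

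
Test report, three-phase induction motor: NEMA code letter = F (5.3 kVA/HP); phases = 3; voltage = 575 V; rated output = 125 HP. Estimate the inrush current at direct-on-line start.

665 A

S_LR = 5.3 × 125 = 662.5 kVA
I_LR = S_LR/(√3·V_L) = 662500/(1.732×575) = 665 A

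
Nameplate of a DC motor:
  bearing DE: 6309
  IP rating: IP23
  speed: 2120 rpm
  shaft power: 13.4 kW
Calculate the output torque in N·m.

60.4 N·m

ω = 2π × 2120/60 = 222 rad/s
τ = P/ω = 13400/222 = 60.4 N·m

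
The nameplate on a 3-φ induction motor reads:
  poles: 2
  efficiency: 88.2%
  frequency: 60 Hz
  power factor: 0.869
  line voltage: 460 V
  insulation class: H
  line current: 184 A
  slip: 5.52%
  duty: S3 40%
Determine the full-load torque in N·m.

315 N·m

P_in = √3·V·I·cosφ = 1.732 × 460 × 184 × 0.869 = 127392 W
P_out = η·P_in = 0.882 × 127392 = 112360 W
n_s = 120×60/2 = 3600 rpm; n = 3600×(1−0.0552) = 3401 rpm
ω = 2π×3401/60 = 356.2 rad/s
τ = P_out/ω = 112360/356.2 = 315 N·m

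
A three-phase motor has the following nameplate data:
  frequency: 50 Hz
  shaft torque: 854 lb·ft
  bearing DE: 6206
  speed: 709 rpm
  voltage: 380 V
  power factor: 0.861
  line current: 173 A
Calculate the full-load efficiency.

87.7 %

τ = 854 lb·ft × 1.356 = 1158 N·m
ω = 2π × 709/60 = 74.25 rad/s; P_out = τω = 1158 × 74.25 = 85982 W
P_in = √3·V_L·I_L·cosφ = 1.732 × 380 × 173 × 0.861 = 98035 W
η = P_out / P_in = 85982 / 98035 = 0.877 = 87.7%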